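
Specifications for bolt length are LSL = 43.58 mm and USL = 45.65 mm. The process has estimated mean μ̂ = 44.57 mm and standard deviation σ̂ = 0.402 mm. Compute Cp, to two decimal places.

Cp = (USL − LSL) / (6σ̂) = (45.65 − 43.58) / (6 × 0.402) = 2.0700 / 2.4120 = 0.8582

0.86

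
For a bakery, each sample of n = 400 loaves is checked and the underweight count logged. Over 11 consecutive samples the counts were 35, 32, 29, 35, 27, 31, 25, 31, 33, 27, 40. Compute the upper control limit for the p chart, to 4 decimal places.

p̄ = Σdᵢ / (k·n) = 345 / (11 × 400) = 0.07841
UCL = p̄ + 3·√(p̄(1−p̄)/n) = 0.07841 + 3 × √(0.07841×0.92159/400) = 0.07841 + 3 × 0.01344 = 0.11873

0.1187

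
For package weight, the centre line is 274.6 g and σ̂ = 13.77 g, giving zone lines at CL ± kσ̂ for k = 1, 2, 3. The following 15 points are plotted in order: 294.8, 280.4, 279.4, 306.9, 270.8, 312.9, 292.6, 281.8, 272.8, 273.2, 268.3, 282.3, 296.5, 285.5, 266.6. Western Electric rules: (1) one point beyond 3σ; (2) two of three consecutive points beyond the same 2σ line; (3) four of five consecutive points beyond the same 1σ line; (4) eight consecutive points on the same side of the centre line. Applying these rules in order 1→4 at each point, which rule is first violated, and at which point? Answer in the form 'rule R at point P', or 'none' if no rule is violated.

rule 2 at point 6

Zone of each point (C = within 1σ̂, B = 1σ̂–2σ̂, A = 2σ̂–3σ̂, * = beyond 3σ̂; sign = side of CL): 1:+B, 2:+C, 3:+C, 4:+A, 5:-C, 6:+A, 7:+B, 8:+C, 9:-C, 10:-C, 11:-C, 12:+C, 13:+B, 14:+C, 15:-C
Rule 2 (two of three consecutive points beyond the same 2σ limit) is satisfied at point 6.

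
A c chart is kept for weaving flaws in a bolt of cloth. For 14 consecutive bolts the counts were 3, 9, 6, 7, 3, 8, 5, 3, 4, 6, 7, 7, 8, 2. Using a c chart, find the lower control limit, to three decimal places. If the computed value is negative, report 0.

0.000

c̄ = (3 + 9 + 6 + 7 + 3 + 8 + 5 + 3 + 4 + 6 + 7 + 7 + 8 + 2) / 14 = 78 / 14 = 5.5714
LCL = c̄ − 3√c̄ = 5.5714 − 3 × 2.3604 = -1.5097 → 0 (cannot be negative)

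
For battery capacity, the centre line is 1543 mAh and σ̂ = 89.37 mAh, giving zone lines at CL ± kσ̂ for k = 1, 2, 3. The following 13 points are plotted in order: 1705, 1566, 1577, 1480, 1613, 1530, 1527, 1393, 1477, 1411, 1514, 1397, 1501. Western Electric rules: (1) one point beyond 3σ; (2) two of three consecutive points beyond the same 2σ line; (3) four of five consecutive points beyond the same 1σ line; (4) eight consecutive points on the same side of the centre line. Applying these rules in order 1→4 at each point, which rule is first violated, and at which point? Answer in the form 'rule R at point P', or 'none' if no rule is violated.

Zone of each point (C = within 1σ̂, B = 1σ̂–2σ̂, A = 2σ̂–3σ̂, * = beyond 3σ̂; sign = side of CL): 1:+B, 2:+C, 3:+C, 4:-C, 5:+C, 6:-C, 7:-C, 8:-B, 9:-C, 10:-B, 11:-C, 12:-B, 13:-C
Rule 4 (eight consecutive points on the same side of the centre line) is satisfied at point 13.

rule 4 at point 13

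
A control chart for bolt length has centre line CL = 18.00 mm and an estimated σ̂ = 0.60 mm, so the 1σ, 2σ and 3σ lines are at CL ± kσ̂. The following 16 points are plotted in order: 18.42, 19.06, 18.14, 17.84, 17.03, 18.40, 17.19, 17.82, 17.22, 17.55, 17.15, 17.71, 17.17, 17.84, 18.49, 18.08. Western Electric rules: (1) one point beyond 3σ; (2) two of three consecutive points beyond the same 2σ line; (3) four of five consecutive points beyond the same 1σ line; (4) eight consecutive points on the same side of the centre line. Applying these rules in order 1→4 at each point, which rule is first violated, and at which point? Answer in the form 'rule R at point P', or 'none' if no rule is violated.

Zone of each point (C = within 1σ̂, B = 1σ̂–2σ̂, A = 2σ̂–3σ̂, * = beyond 3σ̂; sign = side of CL): 1:+C, 2:+B, 3:+C, 4:-C, 5:-B, 6:+C, 7:-B, 8:-C, 9:-B, 10:-C, 11:-B, 12:-C, 13:-B, 14:-C, 15:+C, 16:+C
Rule 4 (eight consecutive points on the same side of the centre line) is satisfied at point 14.

rule 4 at point 14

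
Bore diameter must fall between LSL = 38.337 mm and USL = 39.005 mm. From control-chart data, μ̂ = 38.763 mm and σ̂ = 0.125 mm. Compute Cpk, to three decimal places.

0.645

Cpu = (USL − μ̂) / (3σ̂) = (39.005 − 38.763) / (3 × 0.125) = 0.6453; Cpl = (μ̂ − LSL) / (3σ̂) = (38.763 − 38.337) / (3 × 0.125) = 1.1360; Cpk = min(Cpu, Cpl) = 0.6453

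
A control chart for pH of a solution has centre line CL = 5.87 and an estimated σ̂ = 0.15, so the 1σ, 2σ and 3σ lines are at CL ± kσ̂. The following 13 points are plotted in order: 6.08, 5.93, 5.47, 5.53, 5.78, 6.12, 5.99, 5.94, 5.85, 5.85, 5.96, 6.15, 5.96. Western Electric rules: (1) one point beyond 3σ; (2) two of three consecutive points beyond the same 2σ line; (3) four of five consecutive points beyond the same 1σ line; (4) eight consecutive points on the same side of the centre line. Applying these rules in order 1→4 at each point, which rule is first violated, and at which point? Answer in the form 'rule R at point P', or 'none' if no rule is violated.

rule 2 at point 4

Zone of each point (C = within 1σ̂, B = 1σ̂–2σ̂, A = 2σ̂–3σ̂, * = beyond 3σ̂; sign = side of CL): 1:+B, 2:+C, 3:-A, 4:-A, 5:-C, 6:+B, 7:+C, 8:+C, 9:-C, 10:-C, 11:+C, 12:+B, 13:+C
Rule 2 (two of three consecutive points beyond the same 2σ limit) is satisfied at point 4.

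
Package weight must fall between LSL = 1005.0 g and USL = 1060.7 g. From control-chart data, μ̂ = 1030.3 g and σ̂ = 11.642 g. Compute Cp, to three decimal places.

Cp = (USL − LSL) / (6σ̂) = (1060.7 − 1005.0) / (6 × 11.642) = 55.7000 / 69.8520 = 0.7974

0.797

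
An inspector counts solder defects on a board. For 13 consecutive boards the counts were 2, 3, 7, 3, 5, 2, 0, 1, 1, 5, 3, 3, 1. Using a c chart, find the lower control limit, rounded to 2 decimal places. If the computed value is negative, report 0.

0.00

c̄ = (2 + 3 + 7 + 3 + 5 + 2 + 0 + 1 + 1 + 5 + 3 + 3 + 1) / 13 = 36 / 13 = 2.7692
LCL = c̄ − 3√c̄ = 2.7692 − 3 × 1.6641 = -2.2231 → 0 (cannot be negative)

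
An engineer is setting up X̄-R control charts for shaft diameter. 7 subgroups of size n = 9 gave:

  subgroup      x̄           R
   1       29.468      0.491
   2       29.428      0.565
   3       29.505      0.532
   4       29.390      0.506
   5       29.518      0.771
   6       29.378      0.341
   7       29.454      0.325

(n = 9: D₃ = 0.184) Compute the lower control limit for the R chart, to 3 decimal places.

0.093

R̄ = (0.491 + 0.565 + 0.532 + 0.506 + 0.771 + 0.341 + 0.325) / 7 = 3.5310 / 7 = 0.5044
LCL_R = D₃·R̄ = 0.184 × 0.5044 = 0.0928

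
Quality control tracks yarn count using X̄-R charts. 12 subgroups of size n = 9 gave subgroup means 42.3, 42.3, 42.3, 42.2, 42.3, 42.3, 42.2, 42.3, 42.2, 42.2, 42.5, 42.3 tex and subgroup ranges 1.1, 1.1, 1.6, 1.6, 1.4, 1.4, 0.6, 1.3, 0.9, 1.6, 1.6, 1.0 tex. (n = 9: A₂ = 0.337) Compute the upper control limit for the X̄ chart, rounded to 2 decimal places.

42.71

X̄̄ = (42.3 + 42.3 + 42.3 + 42.2 + 42.3 + 42.3 + 42.2 + 42.3 + 42.2 + 42.2 + 42.5 + 42.3) / 12 = 507.4000 / 12 = 42.2833
R̄ = (1.1 + 1.1 + 1.6 + 1.6 + 1.4 + 1.4 + 0.6 + 1.3 + 0.9 + 1.6 + 1.6 + 1.0) / 12 = 15.2000 / 12 = 1.2667
UCL = X̄̄ + A₂·R̄ = 42.2833 + 0.337 × 1.2667 = 42.7102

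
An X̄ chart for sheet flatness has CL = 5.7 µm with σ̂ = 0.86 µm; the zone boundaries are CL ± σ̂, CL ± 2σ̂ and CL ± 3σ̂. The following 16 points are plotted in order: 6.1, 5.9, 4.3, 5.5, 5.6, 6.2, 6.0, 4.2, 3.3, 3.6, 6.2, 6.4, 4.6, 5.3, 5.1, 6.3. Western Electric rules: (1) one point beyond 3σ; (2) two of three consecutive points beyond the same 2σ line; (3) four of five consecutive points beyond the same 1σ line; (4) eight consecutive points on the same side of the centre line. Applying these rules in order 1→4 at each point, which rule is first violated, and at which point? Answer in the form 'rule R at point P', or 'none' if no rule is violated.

Zone of each point (C = within 1σ̂, B = 1σ̂–2σ̂, A = 2σ̂–3σ̂, * = beyond 3σ̂; sign = side of CL): 1:+C, 2:+C, 3:-B, 4:-C, 5:-C, 6:+C, 7:+C, 8:-B, 9:-A, 10:-A, 11:+C, 12:+C, 13:-B, 14:-C, 15:-C, 16:+C
Rule 2 (two of three consecutive points beyond the same 2σ limit) is satisfied at point 10.

rule 2 at point 10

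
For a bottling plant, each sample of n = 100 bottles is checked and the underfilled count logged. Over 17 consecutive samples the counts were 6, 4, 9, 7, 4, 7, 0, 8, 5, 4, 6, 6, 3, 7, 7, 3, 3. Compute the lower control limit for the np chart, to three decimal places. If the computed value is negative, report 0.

0.000

p̄ = Σdᵢ / (k·n) = 89 / (17 × 100) = 0.05235
LCL = np̄ − 3·√(np̄(1−p̄)) = 5.2353 − 3 × 2.2274 = -1.4468 → 0 (negative, so LCL = 0)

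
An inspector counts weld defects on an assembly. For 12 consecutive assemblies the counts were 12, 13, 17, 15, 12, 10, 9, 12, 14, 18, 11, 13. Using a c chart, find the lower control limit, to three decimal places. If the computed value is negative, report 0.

c̄ = (12 + 13 + 17 + 15 + 12 + 10 + 9 + 12 + 14 + 18 + 11 + 13) / 12 = 156 / 12 = 13.0000
LCL = c̄ − 3√c̄ = 13.0000 − 3 × 3.6056 = 2.1833

2.183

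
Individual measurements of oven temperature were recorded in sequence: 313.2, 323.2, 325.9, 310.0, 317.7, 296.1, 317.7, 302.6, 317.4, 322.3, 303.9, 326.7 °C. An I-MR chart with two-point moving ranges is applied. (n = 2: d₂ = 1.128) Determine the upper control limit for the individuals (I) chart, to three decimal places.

X̄ = (313.2 + 323.2 + 325.9 + 310.0 + 317.7 + 296.1 + 317.7 + 302.6 + 317.4 + 322.3 + 303.9 + 326.7) / 12 = 314.7250
Moving ranges: 10.0, 2.7, 15.9, 7.7, 21.6, 21.6, 15.1, 14.8, 4.9, 18.4, 22.8; M̄R̄ = 155.5000 / 11 = 14.1364
UCL = X̄ + 3·M̄R̄/d₂ = 314.7250 + 3 × 14.1364 / 1.128 = 352.3217

352.322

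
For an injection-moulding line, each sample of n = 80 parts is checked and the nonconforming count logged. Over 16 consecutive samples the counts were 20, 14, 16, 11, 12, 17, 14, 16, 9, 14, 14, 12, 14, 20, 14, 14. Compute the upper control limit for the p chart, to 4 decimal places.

0.3095

p̄ = Σdᵢ / (k·n) = 231 / (16 × 80) = 0.18047
UCL = p̄ + 3·√(p̄(1−p̄)/n) = 0.18047 + 3 × √(0.18047×0.81953/80) = 0.18047 + 3 × 0.04300 = 0.30946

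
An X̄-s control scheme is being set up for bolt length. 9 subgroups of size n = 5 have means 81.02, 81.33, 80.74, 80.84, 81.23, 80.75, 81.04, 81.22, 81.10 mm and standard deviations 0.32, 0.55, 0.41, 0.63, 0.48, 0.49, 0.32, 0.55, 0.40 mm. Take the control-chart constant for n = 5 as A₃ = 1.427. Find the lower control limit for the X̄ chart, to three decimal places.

X̄̄ = (81.02 + 81.33 + 80.74 + 80.84 + 81.23 + 80.75 + 81.04 + 81.22 + 81.10) / 9 = 81.0300
s̄ = (0.32 + 0.55 + 0.41 + 0.63 + 0.48 + 0.49 + 0.32 + 0.55 + 0.40) / 9 = 0.4611
LCL = X̄̄ − A₃·s̄ = 81.0300 − 1.427 × 0.4611 = 80.3720

80.372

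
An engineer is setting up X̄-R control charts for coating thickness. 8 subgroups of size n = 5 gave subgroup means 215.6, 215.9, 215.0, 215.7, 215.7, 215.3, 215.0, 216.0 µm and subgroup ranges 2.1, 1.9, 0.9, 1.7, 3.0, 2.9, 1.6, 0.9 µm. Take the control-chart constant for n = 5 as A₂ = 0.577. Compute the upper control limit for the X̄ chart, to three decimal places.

X̄̄ = (215.6 + 215.9 + 215.0 + 215.7 + 215.7 + 215.3 + 215.0 + 216.0) / 8 = 1724.2000 / 8 = 215.5250
R̄ = (2.1 + 1.9 + 0.9 + 1.7 + 3.0 + 2.9 + 1.6 + 0.9) / 8 = 15.0000 / 8 = 1.8750
UCL = X̄̄ + A₂·R̄ = 215.5250 + 0.577 × 1.8750 = 216.6069

216.607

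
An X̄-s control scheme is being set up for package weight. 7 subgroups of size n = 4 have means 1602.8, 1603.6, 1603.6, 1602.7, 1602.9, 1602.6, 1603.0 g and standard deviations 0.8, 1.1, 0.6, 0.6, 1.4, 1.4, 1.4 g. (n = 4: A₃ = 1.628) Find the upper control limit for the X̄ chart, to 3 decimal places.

1604.726

X̄̄ = (1602.8 + 1603.6 + 1603.6 + 1602.7 + 1602.9 + 1602.6 + 1603.0) / 7 = 1603.0286
s̄ = (0.8 + 1.1 + 0.6 + 0.6 + 1.4 + 1.4 + 1.4) / 7 = 1.0429
UCL = X̄̄ + A₃·s̄ = 1603.0286 + 1.628 × 1.0429 = 1604.7263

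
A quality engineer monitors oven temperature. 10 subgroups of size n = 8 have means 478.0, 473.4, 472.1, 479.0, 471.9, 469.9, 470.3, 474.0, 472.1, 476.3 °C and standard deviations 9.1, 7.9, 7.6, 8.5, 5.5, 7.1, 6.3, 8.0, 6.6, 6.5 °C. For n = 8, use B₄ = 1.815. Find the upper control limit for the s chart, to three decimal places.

13.268

s̄ = (9.1 + 7.9 + 7.6 + 8.5 + 5.5 + 7.1 + 6.3 + 8.0 + 6.6 + 6.5) / 10 = 7.3100
UCL_s = B₄·s̄ = 1.815 × 7.3100 = 13.2676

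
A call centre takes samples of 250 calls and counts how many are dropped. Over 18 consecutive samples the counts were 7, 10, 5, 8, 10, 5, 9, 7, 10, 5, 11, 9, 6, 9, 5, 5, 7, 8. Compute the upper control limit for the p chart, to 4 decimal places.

p̄ = Σdᵢ / (k·n) = 136 / (18 × 250) = 0.03022
UCL = p̄ + 3·√(p̄(1−p̄)/n) = 0.03022 + 3 × √(0.03022×0.96978/250) = 0.03022 + 3 × 0.01083 = 0.06270

0.0627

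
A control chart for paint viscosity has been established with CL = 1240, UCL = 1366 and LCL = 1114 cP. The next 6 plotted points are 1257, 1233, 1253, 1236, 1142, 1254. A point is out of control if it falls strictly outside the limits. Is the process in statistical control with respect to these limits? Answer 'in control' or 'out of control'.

All 6 points lie within [1114, 1366].

in control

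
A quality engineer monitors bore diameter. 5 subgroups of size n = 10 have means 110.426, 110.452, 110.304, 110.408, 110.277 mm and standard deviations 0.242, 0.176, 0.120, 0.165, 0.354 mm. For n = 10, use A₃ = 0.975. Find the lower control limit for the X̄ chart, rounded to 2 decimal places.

X̄̄ = (110.426 + 110.452 + 110.304 + 110.408 + 110.277) / 5 = 110.3734
s̄ = (0.242 + 0.176 + 0.120 + 0.165 + 0.354) / 5 = 0.2114
LCL = X̄̄ − A₃·s̄ = 110.3734 − 0.975 × 0.2114 = 110.1673

110.17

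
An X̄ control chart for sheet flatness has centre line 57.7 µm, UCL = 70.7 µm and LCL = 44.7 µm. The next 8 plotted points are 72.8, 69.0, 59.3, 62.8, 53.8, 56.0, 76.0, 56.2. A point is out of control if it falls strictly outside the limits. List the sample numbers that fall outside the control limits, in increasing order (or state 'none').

Compare each point to [44.7, 70.7]: sample 1 = 72.8 > UCL; sample 7 = 76.0 > UCL.

1, 7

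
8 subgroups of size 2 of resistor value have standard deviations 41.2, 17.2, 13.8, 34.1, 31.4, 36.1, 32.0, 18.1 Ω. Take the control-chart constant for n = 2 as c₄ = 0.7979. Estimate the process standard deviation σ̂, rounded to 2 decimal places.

s̄ = (41.2 + 17.2 + 13.8 + 34.1 + 31.4 + 36.1 + 32.0 + 18.1) / 8 = 27.9875
σ̂ = s̄ / c₄ = 27.9875 / 0.7979 = 35.0765

35.08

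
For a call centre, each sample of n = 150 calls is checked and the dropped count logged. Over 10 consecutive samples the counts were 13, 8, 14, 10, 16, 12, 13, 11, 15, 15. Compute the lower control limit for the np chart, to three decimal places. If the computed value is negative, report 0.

2.471

p̄ = Σdᵢ / (k·n) = 127 / (10 × 150) = 0.08467
LCL = np̄ − 3·√(np̄(1−p̄)) = 12.7000 − 3 × 3.4095 = 2.4715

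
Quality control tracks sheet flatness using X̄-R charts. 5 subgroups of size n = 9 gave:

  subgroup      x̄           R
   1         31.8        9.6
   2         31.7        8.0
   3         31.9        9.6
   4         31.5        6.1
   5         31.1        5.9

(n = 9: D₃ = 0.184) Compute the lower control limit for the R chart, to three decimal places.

R̄ = (9.6 + 8.0 + 9.6 + 6.1 + 5.9) / 5 = 39.2000 / 5 = 7.8400
LCL_R = D₃·R̄ = 0.184 × 7.8400 = 1.4426

1.443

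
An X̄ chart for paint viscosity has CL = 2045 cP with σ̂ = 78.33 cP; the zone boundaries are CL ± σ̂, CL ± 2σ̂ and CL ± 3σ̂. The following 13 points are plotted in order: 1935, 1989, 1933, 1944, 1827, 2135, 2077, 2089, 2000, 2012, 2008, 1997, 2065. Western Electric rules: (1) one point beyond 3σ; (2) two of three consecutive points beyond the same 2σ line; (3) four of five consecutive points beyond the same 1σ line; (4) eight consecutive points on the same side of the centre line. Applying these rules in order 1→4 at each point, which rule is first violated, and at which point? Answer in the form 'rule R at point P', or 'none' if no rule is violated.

Zone of each point (C = within 1σ̂, B = 1σ̂–2σ̂, A = 2σ̂–3σ̂, * = beyond 3σ̂; sign = side of CL): 1:-B, 2:-C, 3:-B, 4:-B, 5:-A, 6:+B, 7:+C, 8:+C, 9:-C, 10:-C, 11:-C, 12:-C, 13:+C
Rule 3 (four of five consecutive points beyond the same 1σ limit) is satisfied at point 5.

rule 3 at point 5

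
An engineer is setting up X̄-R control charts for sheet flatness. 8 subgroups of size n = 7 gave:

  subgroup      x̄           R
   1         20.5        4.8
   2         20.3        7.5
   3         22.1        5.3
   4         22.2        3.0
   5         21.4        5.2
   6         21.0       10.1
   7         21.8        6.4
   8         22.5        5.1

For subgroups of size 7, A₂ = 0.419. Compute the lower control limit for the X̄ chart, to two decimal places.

X̄̄ = (20.5 + 20.3 + 22.1 + 22.2 + 21.4 + 21.0 + 21.8 + 22.5) / 8 = 171.8000 / 8 = 21.4750
R̄ = (4.8 + 7.5 + 5.3 + 3.0 + 5.2 + 10.1 + 6.4 + 5.1) / 8 = 47.4000 / 8 = 5.9250
LCL = X̄̄ − A₂·R̄ = 21.4750 − 0.419 × 5.9250 = 18.9924

18.99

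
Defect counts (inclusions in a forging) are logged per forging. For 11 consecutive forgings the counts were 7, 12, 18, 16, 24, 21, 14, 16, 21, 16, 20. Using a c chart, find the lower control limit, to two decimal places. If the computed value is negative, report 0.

4.52

c̄ = (7 + 12 + 18 + 16 + 24 + 21 + 14 + 16 + 21 + 16 + 20) / 11 = 185 / 11 = 16.8182
LCL = c̄ − 3√c̄ = 16.8182 − 3 × 4.1010 = 4.5152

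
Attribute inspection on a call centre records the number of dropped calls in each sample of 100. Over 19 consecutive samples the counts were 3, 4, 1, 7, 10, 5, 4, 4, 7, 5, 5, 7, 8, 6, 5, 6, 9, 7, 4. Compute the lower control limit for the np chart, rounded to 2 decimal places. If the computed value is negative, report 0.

0.00

p̄ = Σdᵢ / (k·n) = 107 / (19 × 100) = 0.05632
LCL = np̄ − 3·√(np̄(1−p̄)) = 5.6316 − 3 × 2.3053 = -1.2843 → 0 (negative, so LCL = 0)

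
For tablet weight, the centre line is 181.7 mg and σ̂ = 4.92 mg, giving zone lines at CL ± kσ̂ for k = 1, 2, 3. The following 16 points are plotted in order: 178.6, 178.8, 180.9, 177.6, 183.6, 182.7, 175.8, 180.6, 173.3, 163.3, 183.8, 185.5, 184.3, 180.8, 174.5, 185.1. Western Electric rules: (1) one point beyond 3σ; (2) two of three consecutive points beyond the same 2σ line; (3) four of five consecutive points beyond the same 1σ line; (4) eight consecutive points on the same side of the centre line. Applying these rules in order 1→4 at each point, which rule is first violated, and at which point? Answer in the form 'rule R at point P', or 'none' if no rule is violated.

rule 1 at point 10

Zone of each point (C = within 1σ̂, B = 1σ̂–2σ̂, A = 2σ̂–3σ̂, * = beyond 3σ̂; sign = side of CL): 1:-C, 2:-C, 3:-C, 4:-C, 5:+C, 6:+C, 7:-B, 8:-C, 9:-B, 10:-*, 11:+C, 12:+C, 13:+C, 14:-C, 15:-B, 16:+C
Rule 1 (one point beyond the 3σ limits) is satisfied at point 10.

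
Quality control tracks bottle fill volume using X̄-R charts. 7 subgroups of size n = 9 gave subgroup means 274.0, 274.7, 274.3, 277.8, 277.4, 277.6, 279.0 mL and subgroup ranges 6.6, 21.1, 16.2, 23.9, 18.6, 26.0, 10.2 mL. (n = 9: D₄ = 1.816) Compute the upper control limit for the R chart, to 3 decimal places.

31.806

R̄ = (6.6 + 21.1 + 16.2 + 23.9 + 18.6 + 26.0 + 10.2) / 7 = 122.6000 / 7 = 17.5143
UCL_R = D₄·R̄ = 1.816 × 17.5143 = 31.8059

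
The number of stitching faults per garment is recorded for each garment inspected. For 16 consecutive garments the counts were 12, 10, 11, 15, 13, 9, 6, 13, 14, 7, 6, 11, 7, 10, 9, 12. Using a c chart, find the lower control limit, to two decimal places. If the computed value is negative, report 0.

c̄ = (12 + 10 + 11 + 15 + 13 + 9 + 6 + 13 + 14 + 7 + 6 + 11 + 7 + 10 + 9 + 12) / 16 = 165 / 16 = 10.3125
LCL = c̄ − 3√c̄ = 10.3125 − 3 × 3.2113 = 0.6786

0.68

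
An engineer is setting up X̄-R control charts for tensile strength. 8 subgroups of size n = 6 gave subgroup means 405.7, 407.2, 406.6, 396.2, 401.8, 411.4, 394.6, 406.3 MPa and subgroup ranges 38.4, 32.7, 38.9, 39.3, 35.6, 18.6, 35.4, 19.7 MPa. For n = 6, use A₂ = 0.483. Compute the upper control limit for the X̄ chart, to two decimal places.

419.34

X̄̄ = (405.7 + 407.2 + 406.6 + 396.2 + 401.8 + 411.4 + 394.6 + 406.3) / 8 = 3229.8000 / 8 = 403.7250
R̄ = (38.4 + 32.7 + 38.9 + 39.3 + 35.6 + 18.6 + 35.4 + 19.7) / 8 = 258.6000 / 8 = 32.3250
UCL = X̄̄ + A₂·R̄ = 403.7250 + 0.483 × 32.3250 = 419.3380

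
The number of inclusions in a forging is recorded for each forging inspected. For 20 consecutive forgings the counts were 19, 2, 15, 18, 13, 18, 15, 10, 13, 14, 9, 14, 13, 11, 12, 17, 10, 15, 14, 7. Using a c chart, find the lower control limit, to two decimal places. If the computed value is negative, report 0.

c̄ = (19 + 2 + 15 + 18 + 13 + 18 + 15 + 10 + 13 + 14 + 9 + 14 + 13 + 11 + 12 + 17 + 10 + 15 + 14 + 7) / 20 = 259 / 20 = 12.9500
LCL = c̄ − 3√c̄ = 12.9500 − 3 × 3.5986 = 2.1542

2.15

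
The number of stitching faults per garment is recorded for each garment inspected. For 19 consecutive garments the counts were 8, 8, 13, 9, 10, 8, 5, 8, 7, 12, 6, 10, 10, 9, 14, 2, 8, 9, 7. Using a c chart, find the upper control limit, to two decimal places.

17.37

c̄ = (8 + 8 + 13 + 9 + 10 + 8 + 5 + 8 + 7 + 12 + 6 + 10 + 10 + 9 + 14 + 2 + 8 + 9 + 7) / 19 = 163 / 19 = 8.5789
UCL = c̄ + 3√c̄ = 8.5789 + 3 × √8.5789 = 8.5789 + 3 × 2.9290 = 17.3659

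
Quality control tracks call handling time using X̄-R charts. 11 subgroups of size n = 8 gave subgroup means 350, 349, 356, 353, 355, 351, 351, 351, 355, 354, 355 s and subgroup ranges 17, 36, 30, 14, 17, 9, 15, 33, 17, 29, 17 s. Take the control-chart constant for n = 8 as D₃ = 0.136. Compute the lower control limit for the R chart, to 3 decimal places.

2.893

R̄ = (17 + 36 + 30 + 14 + 17 + 9 + 15 + 33 + 17 + 29 + 17) / 11 = 234.0000 / 11 = 21.2727
LCL_R = D₃·R̄ = 0.136 × 21.2727 = 2.8931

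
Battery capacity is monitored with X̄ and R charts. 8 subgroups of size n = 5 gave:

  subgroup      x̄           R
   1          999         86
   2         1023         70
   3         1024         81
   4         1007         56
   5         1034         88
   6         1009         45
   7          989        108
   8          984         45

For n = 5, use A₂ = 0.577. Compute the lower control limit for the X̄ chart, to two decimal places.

X̄̄ = (999 + 1023 + 1024 + 1007 + 1034 + 1009 + 989 + 984) / 8 = 8069.0000 / 8 = 1008.6250
R̄ = (86 + 70 + 81 + 56 + 88 + 45 + 108 + 45) / 8 = 579.0000 / 8 = 72.3750
LCL = X̄̄ − A₂·R̄ = 1008.6250 − 0.577 × 72.3750 = 966.8646

966.86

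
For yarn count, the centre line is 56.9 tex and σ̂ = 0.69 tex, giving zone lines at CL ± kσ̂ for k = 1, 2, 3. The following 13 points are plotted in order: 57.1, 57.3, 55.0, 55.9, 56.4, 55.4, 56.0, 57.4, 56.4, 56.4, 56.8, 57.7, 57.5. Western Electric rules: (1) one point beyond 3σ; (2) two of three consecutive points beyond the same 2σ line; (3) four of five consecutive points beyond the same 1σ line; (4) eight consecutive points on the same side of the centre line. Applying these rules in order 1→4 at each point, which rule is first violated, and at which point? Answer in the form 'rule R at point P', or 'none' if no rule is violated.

rule 3 at point 7

Zone of each point (C = within 1σ̂, B = 1σ̂–2σ̂, A = 2σ̂–3σ̂, * = beyond 3σ̂; sign = side of CL): 1:+C, 2:+C, 3:-A, 4:-B, 5:-C, 6:-A, 7:-B, 8:+C, 9:-C, 10:-C, 11:-C, 12:+B, 13:+C
Rule 3 (four of five consecutive points beyond the same 1σ limit) is satisfied at point 7.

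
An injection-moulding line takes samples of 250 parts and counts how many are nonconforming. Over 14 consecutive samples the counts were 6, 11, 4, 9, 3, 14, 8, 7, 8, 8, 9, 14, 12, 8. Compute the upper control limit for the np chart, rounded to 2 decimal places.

p̄ = Σdᵢ / (k·n) = 121 / (14 × 250) = 0.03457
UCL = np̄ + 3·√(np̄(1−p̄)) = 8.6429 + 3 × √(8.6429×0.96543) = 8.6429 + 3 × 2.8886 = 17.3087

17.31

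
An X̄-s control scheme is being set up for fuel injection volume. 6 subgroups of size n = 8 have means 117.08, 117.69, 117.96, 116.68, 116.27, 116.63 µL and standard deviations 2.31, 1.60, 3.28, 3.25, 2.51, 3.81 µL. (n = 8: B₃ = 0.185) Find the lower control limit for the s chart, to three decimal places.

0.517

s̄ = (2.31 + 1.60 + 3.28 + 3.25 + 2.51 + 3.81) / 6 = 2.7933
LCL_s = B₃·s̄ = 0.185 × 2.7933 = 0.5168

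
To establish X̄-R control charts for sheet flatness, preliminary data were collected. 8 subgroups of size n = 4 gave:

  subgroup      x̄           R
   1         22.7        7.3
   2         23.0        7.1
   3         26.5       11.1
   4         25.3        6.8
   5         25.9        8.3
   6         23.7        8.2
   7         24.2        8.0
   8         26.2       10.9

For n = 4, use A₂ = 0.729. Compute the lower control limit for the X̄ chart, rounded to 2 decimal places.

X̄̄ = (22.7 + 23.0 + 26.5 + 25.3 + 25.9 + 23.7 + 24.2 + 26.2) / 8 = 197.5000 / 8 = 24.6875
R̄ = (7.3 + 7.1 + 11.1 + 6.8 + 8.3 + 8.2 + 8.0 + 10.9) / 8 = 67.7000 / 8 = 8.4625
LCL = X̄̄ − A₂·R̄ = 24.6875 − 0.729 × 8.4625 = 18.5183

18.52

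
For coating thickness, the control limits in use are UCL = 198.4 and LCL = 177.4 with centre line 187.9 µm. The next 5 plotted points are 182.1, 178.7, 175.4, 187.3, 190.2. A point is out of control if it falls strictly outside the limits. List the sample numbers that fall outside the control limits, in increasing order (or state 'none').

Compare each point to [177.4, 198.4]: sample 3 = 175.4 < LCL.

3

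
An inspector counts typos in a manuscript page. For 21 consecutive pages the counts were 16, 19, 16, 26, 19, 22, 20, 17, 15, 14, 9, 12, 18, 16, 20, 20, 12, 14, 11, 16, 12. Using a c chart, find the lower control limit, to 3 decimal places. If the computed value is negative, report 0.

4.239

c̄ = (16 + 19 + 16 + 26 + 19 + 22 + 20 + 17 + 15 + 14 + 9 + 12 + 18 + 16 + 20 + 20 + 12 + 14 + 11 + 16 + 12) / 21 = 344 / 21 = 16.3810
LCL = c̄ − 3√c̄ = 16.3810 − 3 × 4.0473 = 4.2389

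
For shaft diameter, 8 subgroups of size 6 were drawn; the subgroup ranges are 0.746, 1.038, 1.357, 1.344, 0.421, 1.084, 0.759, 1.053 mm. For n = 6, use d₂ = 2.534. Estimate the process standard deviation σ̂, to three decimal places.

R̄ = (0.746 + 1.038 + 1.357 + 1.344 + 0.421 + 1.084 + 0.759 + 1.053) / 8 = 0.9753
σ̂ = R̄ / d₂ = 0.9753 / 2.534 = 0.3849

0.385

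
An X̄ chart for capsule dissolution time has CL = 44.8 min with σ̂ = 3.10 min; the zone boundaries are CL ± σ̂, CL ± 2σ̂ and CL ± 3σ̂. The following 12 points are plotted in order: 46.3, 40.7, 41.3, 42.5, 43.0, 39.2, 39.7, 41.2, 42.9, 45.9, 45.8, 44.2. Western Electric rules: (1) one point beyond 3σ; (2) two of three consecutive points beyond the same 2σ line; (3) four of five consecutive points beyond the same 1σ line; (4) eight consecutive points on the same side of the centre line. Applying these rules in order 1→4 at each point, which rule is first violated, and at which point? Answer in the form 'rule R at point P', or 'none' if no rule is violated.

rule 4 at point 9

Zone of each point (C = within 1σ̂, B = 1σ̂–2σ̂, A = 2σ̂–3σ̂, * = beyond 3σ̂; sign = side of CL): 1:+C, 2:-B, 3:-B, 4:-C, 5:-C, 6:-B, 7:-B, 8:-B, 9:-C, 10:+C, 11:+C, 12:-C
Rule 4 (eight consecutive points on the same side of the centre line) is satisfied at point 9.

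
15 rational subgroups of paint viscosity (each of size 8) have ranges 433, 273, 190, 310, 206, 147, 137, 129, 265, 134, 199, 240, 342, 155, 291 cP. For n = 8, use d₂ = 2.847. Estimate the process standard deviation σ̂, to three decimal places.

R̄ = (433 + 273 + 190 + 310 + 206 + 147 + 137 + 129 + 265 + 134 + 199 + 240 + 342 + 155 + 291) / 15 = 230.0667
σ̂ = R̄ / d₂ = 230.0667 / 2.847 = 80.8102

80.810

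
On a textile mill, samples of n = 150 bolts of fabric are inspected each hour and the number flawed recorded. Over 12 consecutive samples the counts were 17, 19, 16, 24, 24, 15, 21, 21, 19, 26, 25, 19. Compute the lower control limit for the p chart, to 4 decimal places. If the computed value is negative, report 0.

p̄ = Σdᵢ / (k·n) = 246 / (12 × 150) = 0.13667
LCL = p̄ − 3·√(p̄(1−p̄)/n) = 0.13667 − 3 × 0.02805 = 0.05253

0.0525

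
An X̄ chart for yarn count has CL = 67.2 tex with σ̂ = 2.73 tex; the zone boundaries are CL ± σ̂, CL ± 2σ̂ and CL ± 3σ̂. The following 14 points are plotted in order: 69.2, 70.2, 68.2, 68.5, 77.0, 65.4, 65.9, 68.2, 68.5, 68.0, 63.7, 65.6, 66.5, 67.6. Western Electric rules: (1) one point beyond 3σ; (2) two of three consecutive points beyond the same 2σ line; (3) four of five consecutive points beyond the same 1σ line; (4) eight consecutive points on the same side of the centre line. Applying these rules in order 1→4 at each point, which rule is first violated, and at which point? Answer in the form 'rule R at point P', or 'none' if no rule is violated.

rule 1 at point 5

Zone of each point (C = within 1σ̂, B = 1σ̂–2σ̂, A = 2σ̂–3σ̂, * = beyond 3σ̂; sign = side of CL): 1:+C, 2:+B, 3:+C, 4:+C, 5:+*, 6:-C, 7:-C, 8:+C, 9:+C, 10:+C, 11:-B, 12:-C, 13:-C, 14:+C
Rule 1 (one point beyond the 3σ limits) is satisfied at point 5.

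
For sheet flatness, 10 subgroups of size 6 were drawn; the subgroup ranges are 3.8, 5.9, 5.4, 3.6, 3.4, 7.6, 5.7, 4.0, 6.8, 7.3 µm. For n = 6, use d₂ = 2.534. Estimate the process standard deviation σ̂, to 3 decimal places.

R̄ = (3.8 + 5.9 + 5.4 + 3.6 + 3.4 + 7.6 + 5.7 + 4.0 + 6.8 + 7.3) / 10 = 5.3500
σ̂ = R̄ / d₂ = 5.3500 / 2.534 = 2.1113

2.111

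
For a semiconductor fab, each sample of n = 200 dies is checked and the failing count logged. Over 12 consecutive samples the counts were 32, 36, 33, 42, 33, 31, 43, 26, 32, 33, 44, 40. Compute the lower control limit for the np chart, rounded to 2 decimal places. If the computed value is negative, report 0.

19.22

p̄ = Σdᵢ / (k·n) = 425 / (12 × 200) = 0.17708
LCL = np̄ − 3·√(np̄(1−p̄)) = 35.4167 − 3 × 5.3986 = 19.2208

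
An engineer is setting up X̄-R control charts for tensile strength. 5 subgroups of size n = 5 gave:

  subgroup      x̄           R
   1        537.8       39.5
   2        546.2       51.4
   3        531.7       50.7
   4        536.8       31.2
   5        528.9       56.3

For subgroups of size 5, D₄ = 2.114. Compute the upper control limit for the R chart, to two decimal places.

R̄ = (39.5 + 51.4 + 50.7 + 31.2 + 56.3) / 5 = 229.1000 / 5 = 45.8200
UCL_R = D₄·R̄ = 2.114 × 45.8200 = 96.8635

96.86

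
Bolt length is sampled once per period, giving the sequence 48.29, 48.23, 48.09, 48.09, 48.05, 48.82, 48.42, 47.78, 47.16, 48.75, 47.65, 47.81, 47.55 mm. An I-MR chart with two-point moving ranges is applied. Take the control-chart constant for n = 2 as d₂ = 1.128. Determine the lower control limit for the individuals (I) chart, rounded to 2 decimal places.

46.77

X̄ = (48.29 + 48.23 + 48.09 + 48.09 + 48.05 + 48.82 + 48.42 + 47.78 + 47.16 + 48.75 + 47.65 + 47.81 + 47.55) / 13 = 48.0531
Moving ranges: 0.06, 0.14, 0.00, 0.04, 0.77, 0.40, 0.64, 0.62, 1.59, 1.10, 0.16, 0.26; M̄R̄ = 5.7800 / 12 = 0.4817
LCL = X̄ − 3·M̄R̄/d₂ = 48.0531 − 3 × 0.4817 / 1.128 = 46.7720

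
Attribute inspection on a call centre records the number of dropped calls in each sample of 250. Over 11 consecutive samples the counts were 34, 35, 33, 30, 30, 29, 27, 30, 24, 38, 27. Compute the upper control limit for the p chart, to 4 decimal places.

p̄ = Σdᵢ / (k·n) = 337 / (11 × 250) = 0.12255
UCL = p̄ + 3·√(p̄(1−p̄)/n) = 0.12255 + 3 × √(0.12255×0.87745/250) = 0.12255 + 3 × 0.02074 = 0.18476

0.1848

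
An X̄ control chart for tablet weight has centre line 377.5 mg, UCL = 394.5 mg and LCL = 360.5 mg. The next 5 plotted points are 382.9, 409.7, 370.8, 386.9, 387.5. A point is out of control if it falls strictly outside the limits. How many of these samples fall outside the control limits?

1

Compare each point to [360.5, 394.5]: sample 2 = 409.7 > UCL.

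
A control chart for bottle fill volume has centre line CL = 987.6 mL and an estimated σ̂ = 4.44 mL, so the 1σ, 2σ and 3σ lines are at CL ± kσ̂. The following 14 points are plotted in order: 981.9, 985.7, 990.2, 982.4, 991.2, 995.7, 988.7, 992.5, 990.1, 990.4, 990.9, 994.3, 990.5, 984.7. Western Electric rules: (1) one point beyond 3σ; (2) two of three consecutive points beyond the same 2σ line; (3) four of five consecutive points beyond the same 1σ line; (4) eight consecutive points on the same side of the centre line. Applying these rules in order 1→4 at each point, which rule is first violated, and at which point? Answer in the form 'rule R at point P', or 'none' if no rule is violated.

Zone of each point (C = within 1σ̂, B = 1σ̂–2σ̂, A = 2σ̂–3σ̂, * = beyond 3σ̂; sign = side of CL): 1:-B, 2:-C, 3:+C, 4:-B, 5:+C, 6:+B, 7:+C, 8:+B, 9:+C, 10:+C, 11:+C, 12:+B, 13:+C, 14:-C
Rule 4 (eight consecutive points on the same side of the centre line) is satisfied at point 12.

rule 4 at point 12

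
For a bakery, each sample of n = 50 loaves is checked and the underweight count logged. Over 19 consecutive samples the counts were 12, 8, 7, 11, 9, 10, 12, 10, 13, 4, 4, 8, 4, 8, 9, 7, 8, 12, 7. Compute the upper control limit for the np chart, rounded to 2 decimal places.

p̄ = Σdᵢ / (k·n) = 163 / (19 × 50) = 0.17158
UCL = np̄ + 3·√(np̄(1−p̄)) = 8.5789 + 3 × √(8.5789×0.82842) = 8.5789 + 3 × 2.6659 = 16.5766

16.58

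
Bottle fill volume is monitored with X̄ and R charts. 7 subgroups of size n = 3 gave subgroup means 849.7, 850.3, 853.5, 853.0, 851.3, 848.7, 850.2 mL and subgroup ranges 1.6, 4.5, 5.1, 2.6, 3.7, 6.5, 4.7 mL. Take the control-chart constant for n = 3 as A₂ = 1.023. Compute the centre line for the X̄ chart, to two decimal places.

850.96

X̄̄ = (849.7 + 850.3 + 853.5 + 853.0 + 851.3 + 848.7 + 850.2) / 7 = 5956.7000 / 7 = 850.9571
CL = X̄̄ = 850.9571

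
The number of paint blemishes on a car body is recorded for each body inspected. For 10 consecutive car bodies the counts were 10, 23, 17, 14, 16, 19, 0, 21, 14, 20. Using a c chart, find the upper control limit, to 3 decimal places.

27.173

c̄ = (10 + 23 + 17 + 14 + 16 + 19 + 0 + 21 + 14 + 20) / 10 = 154 / 10 = 15.4000
UCL = c̄ + 3√c̄ = 15.4000 + 3 × √15.4000 = 15.4000 + 3 × 3.9243 = 27.1729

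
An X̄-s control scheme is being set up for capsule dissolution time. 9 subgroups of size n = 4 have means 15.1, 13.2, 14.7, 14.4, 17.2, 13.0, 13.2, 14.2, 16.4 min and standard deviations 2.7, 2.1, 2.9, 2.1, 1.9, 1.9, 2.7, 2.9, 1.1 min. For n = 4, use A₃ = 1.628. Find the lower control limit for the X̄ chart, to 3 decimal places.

X̄̄ = (15.1 + 13.2 + 14.7 + 14.4 + 17.2 + 13.0 + 13.2 + 14.2 + 16.4) / 9 = 14.6000
s̄ = (2.7 + 2.1 + 2.9 + 2.1 + 1.9 + 1.9 + 2.7 + 2.9 + 1.1) / 9 = 2.2556
LCL = X̄̄ − A₃·s̄ = 14.6000 − 1.628 × 2.2556 = 10.9280

10.928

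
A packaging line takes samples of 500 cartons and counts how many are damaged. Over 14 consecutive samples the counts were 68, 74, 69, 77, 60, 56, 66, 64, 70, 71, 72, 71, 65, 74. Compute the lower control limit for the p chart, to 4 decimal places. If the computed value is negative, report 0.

p̄ = Σdᵢ / (k·n) = 957 / (14 × 500) = 0.13671
LCL = p̄ − 3·√(p̄(1−p̄)/n) = 0.13671 − 3 × 0.01536 = 0.09062

0.0906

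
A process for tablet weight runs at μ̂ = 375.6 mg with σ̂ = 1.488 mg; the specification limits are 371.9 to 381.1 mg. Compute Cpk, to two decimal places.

0.83

Cpu = (USL − μ̂) / (3σ̂) = (381.1 − 375.6) / (3 × 1.488) = 1.2321; Cpl = (μ̂ − LSL) / (3σ̂) = (375.6 − 371.9) / (3 × 1.488) = 0.8289; Cpk = min(Cpu, Cpl) = 0.8289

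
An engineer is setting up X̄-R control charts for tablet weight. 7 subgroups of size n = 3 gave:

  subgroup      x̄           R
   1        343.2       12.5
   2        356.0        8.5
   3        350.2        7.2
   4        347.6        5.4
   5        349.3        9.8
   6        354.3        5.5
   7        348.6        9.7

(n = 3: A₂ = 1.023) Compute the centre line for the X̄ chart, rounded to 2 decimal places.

X̄̄ = (343.2 + 356.0 + 350.2 + 347.6 + 349.3 + 354.3 + 348.6) / 7 = 2449.2000 / 7 = 349.8857
CL = X̄̄ = 349.8857

349.89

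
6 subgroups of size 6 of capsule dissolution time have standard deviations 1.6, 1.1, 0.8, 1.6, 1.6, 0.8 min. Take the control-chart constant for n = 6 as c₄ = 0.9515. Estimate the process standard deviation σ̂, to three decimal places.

1.314

s̄ = (1.6 + 1.1 + 0.8 + 1.6 + 1.6 + 0.8) / 6 = 1.2500
σ̂ = s̄ / c₄ = 1.2500 / 0.9515 = 1.3137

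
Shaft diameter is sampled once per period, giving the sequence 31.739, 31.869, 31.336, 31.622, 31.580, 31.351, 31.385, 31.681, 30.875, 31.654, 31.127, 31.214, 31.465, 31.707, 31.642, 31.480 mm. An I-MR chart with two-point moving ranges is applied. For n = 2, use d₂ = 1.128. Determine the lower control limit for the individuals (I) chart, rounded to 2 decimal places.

30.69

X̄ = (31.739 + 31.869 + 31.336 + 31.622 + 31.580 + 31.351 + 31.385 + 31.681 + 30.875 + 31.654 + 31.127 + 31.214 + 31.465 + 31.707 + 31.642 + 31.480) / 16 = 31.4829
Moving ranges: 0.130, 0.533, 0.286, 0.042, 0.229, 0.034, 0.296, 0.806, 0.779, 0.527, 0.087, 0.251, 0.242, 0.065, 0.162; M̄R̄ = 4.4690 / 15 = 0.2979
LCL = X̄ − 3·M̄R̄/d₂ = 31.4829 − 3 × 0.2979 / 1.128 = 30.6906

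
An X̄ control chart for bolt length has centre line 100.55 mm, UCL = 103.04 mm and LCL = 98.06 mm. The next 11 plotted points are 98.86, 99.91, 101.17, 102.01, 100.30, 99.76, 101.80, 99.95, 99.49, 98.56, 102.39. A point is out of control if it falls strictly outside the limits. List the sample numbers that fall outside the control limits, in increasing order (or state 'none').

none

All 11 points lie within [98.06, 103.04].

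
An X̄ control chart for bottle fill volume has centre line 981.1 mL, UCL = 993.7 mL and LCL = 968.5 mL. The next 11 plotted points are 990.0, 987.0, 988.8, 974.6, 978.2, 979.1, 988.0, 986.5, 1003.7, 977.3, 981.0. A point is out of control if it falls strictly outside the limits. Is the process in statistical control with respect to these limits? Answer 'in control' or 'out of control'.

Compare each point to [968.5, 993.7]: sample 9 = 1003.7 > UCL.

out of control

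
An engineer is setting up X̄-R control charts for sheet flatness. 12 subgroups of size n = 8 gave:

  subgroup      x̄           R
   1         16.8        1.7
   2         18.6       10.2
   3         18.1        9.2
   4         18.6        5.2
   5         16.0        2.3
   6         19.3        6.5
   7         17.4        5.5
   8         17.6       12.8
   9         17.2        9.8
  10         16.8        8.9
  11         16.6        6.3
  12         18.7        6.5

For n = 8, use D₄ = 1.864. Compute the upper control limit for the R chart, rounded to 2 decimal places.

R̄ = (1.7 + 10.2 + 9.2 + 5.2 + 2.3 + 6.5 + 5.5 + 12.8 + 9.8 + 8.9 + 6.3 + 6.5) / 12 = 84.9000 / 12 = 7.0750
UCL_R = D₄·R̄ = 1.864 × 7.0750 = 13.1878

13.19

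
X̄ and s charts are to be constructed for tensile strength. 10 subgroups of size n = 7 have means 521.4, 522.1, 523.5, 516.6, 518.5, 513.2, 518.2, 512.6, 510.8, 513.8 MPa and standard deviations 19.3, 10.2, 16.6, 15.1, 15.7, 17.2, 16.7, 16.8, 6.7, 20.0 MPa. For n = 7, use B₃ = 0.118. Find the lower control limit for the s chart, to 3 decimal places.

1.821

s̄ = (19.3 + 10.2 + 16.6 + 15.1 + 15.7 + 17.2 + 16.7 + 16.8 + 6.7 + 20.0) / 10 = 15.4300
LCL_s = B₃·s̄ = 0.118 × 15.4300 = 1.8207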